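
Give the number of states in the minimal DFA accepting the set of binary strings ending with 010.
By Myhill–Nerode, count the distinguishable equivalence classes: 4 classes — one per longest suffix of the input that is a prefix of '010' (lengths 0 through 3); only the length-3 class is accepting.
4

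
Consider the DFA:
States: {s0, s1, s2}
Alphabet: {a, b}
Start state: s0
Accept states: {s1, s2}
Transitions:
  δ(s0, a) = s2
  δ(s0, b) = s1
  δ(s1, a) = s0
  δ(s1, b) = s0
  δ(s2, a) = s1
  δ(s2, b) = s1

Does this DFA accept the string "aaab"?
Processing string "aaab":
  s0 --a--> s2
  s2 --a--> s1
  s1 --a--> s0
  s0 --b--> s1
Final state: s1
Accept states: {s1, s2}
Yes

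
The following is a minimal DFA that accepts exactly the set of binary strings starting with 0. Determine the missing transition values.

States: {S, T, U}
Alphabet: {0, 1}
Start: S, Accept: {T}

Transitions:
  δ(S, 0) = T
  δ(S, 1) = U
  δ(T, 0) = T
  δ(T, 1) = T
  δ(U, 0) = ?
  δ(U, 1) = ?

From the language and accept set, identify what each state tracks — S: no input read; T: started with 0; U: started with 1 (dead).
Each missing δ(q, a) is the state matching the new tracked value after reading a.
δ(U, 0) = U; δ(U, 1) = U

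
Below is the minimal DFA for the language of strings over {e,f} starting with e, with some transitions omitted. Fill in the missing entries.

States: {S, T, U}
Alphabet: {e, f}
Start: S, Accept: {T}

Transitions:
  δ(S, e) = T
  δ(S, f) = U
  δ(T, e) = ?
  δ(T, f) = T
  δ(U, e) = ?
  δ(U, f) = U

From the language and accept set, identify what each state tracks — S: no input read; T: started with e; U: started with f (dead).
Each missing δ(q, a) is the state matching the new tracked value after reading a.
δ(T, e) = T; δ(U, e) = U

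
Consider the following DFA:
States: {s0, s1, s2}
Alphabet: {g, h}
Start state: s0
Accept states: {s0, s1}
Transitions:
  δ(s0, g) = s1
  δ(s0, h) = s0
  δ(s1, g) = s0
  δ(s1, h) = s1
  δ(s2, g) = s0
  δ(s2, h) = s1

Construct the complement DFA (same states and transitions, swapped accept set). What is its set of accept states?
Complement accept states = All states \ Original accept states
= {s0, s1, s2} \ {s0, s1}
{s2}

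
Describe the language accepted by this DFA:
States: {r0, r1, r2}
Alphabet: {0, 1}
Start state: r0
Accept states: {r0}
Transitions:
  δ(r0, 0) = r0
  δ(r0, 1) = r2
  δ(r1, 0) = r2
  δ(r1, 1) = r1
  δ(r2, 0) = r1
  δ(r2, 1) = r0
Testing a few strings:
  '010' → reject
  '01' → reject
  '011' → accept
  '0000' → accept
State roles: r0=value ≡ 0 (mod 3); r1=value ≡ 2 (mod 3); r2=value ≡ 1 (mod 3)
All binary strings representing a multiple of 3 (read in base 2; leading zeros allowed and ε counts as 0)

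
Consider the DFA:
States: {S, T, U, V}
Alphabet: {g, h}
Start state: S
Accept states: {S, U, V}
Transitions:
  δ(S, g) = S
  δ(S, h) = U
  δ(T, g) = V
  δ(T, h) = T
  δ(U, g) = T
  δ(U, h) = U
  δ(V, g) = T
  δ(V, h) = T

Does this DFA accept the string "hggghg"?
Processing string "hggghg":
  S --h--> U
  U --g--> T
  T --g--> V
  V --g--> T
  T --h--> T
  T --g--> V
Final state: V
Accept states: {S, U, V}
Yes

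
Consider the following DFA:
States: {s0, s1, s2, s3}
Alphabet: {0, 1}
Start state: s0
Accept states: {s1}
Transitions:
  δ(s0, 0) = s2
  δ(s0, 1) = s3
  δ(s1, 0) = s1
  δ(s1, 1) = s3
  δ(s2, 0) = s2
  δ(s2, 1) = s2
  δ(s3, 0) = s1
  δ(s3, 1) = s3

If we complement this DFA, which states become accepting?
Complement accept states = All states \ Original accept states
= {s0, s1, s2, s3} \ {s1}
{s0, s2, s3}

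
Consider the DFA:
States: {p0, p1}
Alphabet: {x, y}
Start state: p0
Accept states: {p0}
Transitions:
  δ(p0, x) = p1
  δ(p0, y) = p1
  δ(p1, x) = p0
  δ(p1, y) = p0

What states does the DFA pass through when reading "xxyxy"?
read 'x': p0 → p1
  read 'x': p1 → p0
  read 'y': p0 → p1
  read 'x': p1 → p0
  read 'y': p0 → p1
p0 -> p1 -> p0 -> p1 -> p0 -> p1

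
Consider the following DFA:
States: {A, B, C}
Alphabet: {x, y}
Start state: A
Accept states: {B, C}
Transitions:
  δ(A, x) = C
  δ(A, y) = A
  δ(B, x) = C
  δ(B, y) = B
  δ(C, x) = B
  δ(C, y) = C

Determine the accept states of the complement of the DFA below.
Complement accept states = All states \ Original accept states
= {A, B, C} \ {B, C}
{A}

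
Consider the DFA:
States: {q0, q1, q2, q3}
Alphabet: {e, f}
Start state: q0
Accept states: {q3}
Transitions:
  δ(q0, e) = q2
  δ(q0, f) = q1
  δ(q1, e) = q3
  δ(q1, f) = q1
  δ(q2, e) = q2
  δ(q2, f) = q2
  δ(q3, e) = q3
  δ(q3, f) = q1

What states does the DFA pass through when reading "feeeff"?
read 'f': q0 → q1
  read 'e': q1 → q3
  read 'e': q3 → q3
  read 'e': q3 → q3
  read 'f': q3 → q1
  read 'f': q1 → q1
q0 -> q1 -> q3 -> q3 -> q3 -> q1 -> q1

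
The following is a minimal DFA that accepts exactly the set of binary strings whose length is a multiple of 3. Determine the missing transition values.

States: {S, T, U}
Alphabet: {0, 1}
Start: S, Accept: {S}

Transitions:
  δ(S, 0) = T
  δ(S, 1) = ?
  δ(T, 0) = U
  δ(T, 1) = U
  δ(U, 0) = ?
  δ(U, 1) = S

From the language and accept set, identify what each state tracks — S: length ≡ 0 (mod 3); T: length ≡ 1 (mod 3); U: length ≡ 2 (mod 3).
Each missing δ(q, a) is the state matching the new tracked value after reading a.
δ(S, 1) = T; δ(U, 0) = S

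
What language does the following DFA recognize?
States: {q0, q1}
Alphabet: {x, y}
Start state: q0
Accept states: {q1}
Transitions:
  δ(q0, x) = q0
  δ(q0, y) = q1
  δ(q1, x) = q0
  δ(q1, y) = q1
Testing a few strings:
  'yy' → accept
  'xyx' → reject
  'yyy' → accept
  'y' → accept
State roles: q0=last symbol not y; q1=last symbol is y
All strings over {x,y} ending with y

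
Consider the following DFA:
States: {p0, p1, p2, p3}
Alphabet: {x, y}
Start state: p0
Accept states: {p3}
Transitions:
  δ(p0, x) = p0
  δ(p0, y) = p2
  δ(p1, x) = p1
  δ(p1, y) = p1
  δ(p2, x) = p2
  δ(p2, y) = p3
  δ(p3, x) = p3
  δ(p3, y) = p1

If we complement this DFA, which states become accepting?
Complement accept states = All states \ Original accept states
= {p0, p1, p2, p3} \ {p3}
{p0, p1, p2}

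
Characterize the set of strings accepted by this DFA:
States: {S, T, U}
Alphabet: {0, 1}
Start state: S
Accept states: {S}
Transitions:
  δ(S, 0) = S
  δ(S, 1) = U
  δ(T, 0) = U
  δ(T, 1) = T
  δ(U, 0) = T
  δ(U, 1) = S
Testing a few strings:
  '110' → accept
  '0101' → reject
  '01' → reject
  '1100' → accept
State roles: S=value ≡ 0 (mod 3); T=value ≡ 2 (mod 3); U=value ≡ 1 (mod 3)
All binary strings representing a multiple of 3 (read in base 2; leading zeros allowed and ε counts as 0)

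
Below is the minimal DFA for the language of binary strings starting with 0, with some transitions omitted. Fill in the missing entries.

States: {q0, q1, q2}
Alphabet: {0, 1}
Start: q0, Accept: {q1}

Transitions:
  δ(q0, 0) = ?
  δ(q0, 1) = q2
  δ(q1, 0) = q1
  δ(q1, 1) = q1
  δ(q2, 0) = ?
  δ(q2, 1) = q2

From the language and accept set, identify what each state tracks — q0: no input read; q1: started with 0; q2: started with 1 (dead).
Each missing δ(q, a) is the state matching the new tracked value after reading a.
δ(q0, 0) = q1; δ(q2, 0) = q2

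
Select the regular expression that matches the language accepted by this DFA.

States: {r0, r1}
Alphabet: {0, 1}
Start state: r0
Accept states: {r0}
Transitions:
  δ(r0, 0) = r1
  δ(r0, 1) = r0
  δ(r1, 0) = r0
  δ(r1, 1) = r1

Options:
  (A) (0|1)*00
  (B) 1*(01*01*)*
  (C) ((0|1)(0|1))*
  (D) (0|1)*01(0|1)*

Check each option against the DFA on short strings; one disagreement eliminates an option:
  (A) (0|1)*00: on ε the DFA stays in r0 and accepts (r0 ∈ Accept), but the regex does not match it → eliminate
  (B) 1*(01*01*)*: agrees with the DFA on every string of length ≤ 6
  (C) ((0|1)(0|1))*: on '1' the DFA goes r0 → r0 and accepts (r0 ∈ Accept), but the regex does not match it → eliminate
  (D) (0|1)*01(0|1)*: on ε the DFA stays in r0 and accepts (r0 ∈ Accept), but the regex does not match it → eliminate
Only (B) is consistent with the DFA.
(B) 1*(01*01*)*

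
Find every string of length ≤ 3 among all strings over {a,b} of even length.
ε, aa, ab, ba, bb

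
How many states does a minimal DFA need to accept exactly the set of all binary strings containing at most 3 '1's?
By Myhill–Nerode, count the distinguishable equivalence classes: 5 classes — having seen 0, 1, …, 3, or >3 copies of '1'; counts 0 through 3 are accepting and >3 is dead.
5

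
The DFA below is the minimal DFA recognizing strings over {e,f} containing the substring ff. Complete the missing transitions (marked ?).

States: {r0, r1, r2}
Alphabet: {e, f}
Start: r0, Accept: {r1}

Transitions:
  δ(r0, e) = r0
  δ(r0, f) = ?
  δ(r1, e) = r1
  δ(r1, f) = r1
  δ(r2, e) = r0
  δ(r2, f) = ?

From the language and accept set, identify what each state tracks — r0: no progress toward ff; r1: substring ff seen; r2: one trailing f.
Each missing δ(q, a) is the state matching the new tracked value after reading a.
δ(r0, f) = r2; δ(r2, f) = r1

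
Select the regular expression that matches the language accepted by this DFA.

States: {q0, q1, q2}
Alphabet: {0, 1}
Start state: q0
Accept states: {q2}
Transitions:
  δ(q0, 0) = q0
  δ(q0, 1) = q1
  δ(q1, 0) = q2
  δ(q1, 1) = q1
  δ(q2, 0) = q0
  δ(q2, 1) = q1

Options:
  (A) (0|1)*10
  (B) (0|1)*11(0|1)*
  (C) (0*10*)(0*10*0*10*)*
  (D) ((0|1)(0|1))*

Check each option against the DFA on short strings; one disagreement eliminates an option:
  (A) (0|1)*10: agrees with the DFA on every string of length ≤ 6
  (B) (0|1)*11(0|1)*: on '10' the DFA goes q0 → q1 → q2 and accepts (q2 ∈ Accept), but the regex does not match it → eliminate
  (C) (0*10*)(0*10*0*10*)*: on '1' the DFA goes q0 → q1 and rejects (q1 ∉ Accept), but the regex matches it → eliminate
  (D) ((0|1)(0|1))*: on ε the DFA stays in q0 and rejects (q0 ∉ Accept), but the regex matches it → eliminate
Only (A) is consistent with the DFA.
(A) (0|1)*10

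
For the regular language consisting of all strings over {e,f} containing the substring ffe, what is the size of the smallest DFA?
By Myhill–Nerode, count the distinguishable equivalence classes: 4 classes — one per longest suffix of the input that is a prefix of 'ffe' (lengths 0 through 2), plus an absorbing 'already seen ffe' class.
4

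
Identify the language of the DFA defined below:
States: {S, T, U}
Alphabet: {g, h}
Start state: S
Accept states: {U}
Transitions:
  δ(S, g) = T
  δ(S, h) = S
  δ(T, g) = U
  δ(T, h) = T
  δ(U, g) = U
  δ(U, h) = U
Testing a few strings:
  'hg' → reject
  'g' → reject
  'gghh' → accept
  'ghgh' → accept
State roles: S=zero g's seen; T=one g seen; U=≥ two g's seen
All strings over {g,h} containing at least two g's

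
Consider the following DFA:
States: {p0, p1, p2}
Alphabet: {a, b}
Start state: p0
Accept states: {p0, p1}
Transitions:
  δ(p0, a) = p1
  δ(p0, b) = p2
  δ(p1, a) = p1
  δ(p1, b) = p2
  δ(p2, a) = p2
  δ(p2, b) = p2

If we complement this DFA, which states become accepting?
Complement accept states = All states \ Original accept states
= {p0, p1, p2} \ {p0, p1}
{p2}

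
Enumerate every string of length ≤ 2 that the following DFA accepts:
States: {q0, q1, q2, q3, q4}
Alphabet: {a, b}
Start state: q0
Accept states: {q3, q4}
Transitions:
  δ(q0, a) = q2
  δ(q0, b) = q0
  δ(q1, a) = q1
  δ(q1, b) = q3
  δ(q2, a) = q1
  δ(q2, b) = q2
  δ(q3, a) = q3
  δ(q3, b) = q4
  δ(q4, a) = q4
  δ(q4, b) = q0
None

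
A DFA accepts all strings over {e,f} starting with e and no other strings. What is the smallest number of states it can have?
By Myhill–Nerode, count the distinguishable equivalence classes: three classes — empty / started with e / started with f (dead).
3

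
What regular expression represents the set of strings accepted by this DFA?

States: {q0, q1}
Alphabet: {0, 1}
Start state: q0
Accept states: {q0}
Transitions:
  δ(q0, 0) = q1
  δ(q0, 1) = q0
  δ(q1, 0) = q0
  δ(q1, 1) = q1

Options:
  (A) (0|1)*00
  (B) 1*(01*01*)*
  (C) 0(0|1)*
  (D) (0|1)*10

Check each option against the DFA on short strings; one disagreement eliminates an option:
  (A) (0|1)*00: on ε the DFA stays in q0 and accepts (q0 ∈ Accept), but the regex does not match it → eliminate
  (B) 1*(01*01*)*: agrees with the DFA on every string of length ≤ 6
  (C) 0(0|1)*: on ε the DFA stays in q0 and accepts (q0 ∈ Accept), but the regex does not match it → eliminate
  (D) (0|1)*10: on ε the DFA stays in q0 and accepts (q0 ∈ Accept), but the regex does not match it → eliminate
Only (B) is consistent with the DFA.
(B) 1*(01*01*)*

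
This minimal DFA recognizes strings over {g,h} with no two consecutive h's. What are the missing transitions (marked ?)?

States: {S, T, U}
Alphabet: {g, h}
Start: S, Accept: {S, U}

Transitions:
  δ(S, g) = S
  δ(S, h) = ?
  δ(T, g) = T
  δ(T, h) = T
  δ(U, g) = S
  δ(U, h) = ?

From the language and accept set, identify what each state tracks — S: last symbol not h (ok); T: saw hh (dead); U: last symbol h (ok).
Each missing δ(q, a) is the state matching the new tracked value after reading a.
δ(S, h) = U; δ(U, h) = T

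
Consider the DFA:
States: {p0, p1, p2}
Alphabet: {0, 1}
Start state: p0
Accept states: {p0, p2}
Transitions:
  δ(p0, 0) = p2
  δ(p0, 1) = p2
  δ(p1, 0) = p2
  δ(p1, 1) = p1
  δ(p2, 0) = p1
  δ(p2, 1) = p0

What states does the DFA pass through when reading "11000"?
read '1': p0 → p2
  read '1': p2 → p0
  read '0': p0 → p2
  read '0': p2 → p1
  read '0': p1 → p2
p0 -> p2 -> p0 -> p2 -> p1 -> p2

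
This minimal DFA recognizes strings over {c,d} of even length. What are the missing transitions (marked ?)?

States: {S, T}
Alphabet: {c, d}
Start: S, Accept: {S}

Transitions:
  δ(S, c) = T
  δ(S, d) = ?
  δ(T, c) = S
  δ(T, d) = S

From the language and accept set, identify what each state tracks — S: even length so far; T: odd length so far.
Each missing δ(q, a) is the state matching the new tracked value after reading a.
δ(S, d) = T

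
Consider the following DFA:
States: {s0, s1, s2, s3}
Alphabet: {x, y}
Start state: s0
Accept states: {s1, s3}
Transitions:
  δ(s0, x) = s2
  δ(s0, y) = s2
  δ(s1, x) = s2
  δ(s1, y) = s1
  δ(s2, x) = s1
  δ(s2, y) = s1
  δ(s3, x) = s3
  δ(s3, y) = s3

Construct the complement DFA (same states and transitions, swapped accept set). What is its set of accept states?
Complement accept states = All states \ Original accept states
= {s0, s1, s2, s3} \ {s1, s3}
{s0, s2}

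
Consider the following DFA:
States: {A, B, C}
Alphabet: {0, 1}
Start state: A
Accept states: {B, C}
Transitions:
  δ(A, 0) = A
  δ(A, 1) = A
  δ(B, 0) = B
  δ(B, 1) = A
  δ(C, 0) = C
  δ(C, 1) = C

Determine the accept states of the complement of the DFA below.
Complement accept states = All states \ Original accept states
= {A, B, C} \ {B, C}
{A}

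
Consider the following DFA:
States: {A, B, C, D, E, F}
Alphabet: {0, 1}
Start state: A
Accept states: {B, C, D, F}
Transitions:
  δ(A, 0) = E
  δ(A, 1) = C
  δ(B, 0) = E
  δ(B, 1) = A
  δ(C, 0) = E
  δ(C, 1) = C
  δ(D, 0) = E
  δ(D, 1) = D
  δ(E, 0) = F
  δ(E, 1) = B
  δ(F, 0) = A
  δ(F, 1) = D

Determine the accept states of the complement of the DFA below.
Complement accept states = All states \ Original accept states
= {A, B, C, D, E, F} \ {B, C, D, F}
{A, E}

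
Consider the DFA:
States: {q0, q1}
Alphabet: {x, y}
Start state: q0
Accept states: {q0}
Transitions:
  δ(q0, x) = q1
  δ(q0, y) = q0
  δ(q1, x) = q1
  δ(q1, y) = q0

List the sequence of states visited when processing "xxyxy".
read 'x': q0 → q1
  read 'x': q1 → q1
  read 'y': q1 → q0
  read 'x': q0 → q1
  read 'y': q1 → q0
q0 -> q1 -> q1 -> q0 -> q1 -> q0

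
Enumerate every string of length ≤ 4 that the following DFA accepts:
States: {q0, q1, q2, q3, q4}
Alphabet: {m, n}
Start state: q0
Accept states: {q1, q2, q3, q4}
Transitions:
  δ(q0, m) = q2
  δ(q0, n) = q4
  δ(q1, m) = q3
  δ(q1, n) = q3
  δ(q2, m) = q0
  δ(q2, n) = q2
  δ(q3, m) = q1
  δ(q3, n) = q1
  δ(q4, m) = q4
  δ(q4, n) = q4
m, n, mn, nm, nn, mmm, mmn, mnn, nmm, nmn, nnm, nnn, mmmn, mmnm, mmnn, mnmm, mnmn, mnnn, nmmm, nmmn, nmnm, nmnn, nnmm, nnmn, nnnm, nnnn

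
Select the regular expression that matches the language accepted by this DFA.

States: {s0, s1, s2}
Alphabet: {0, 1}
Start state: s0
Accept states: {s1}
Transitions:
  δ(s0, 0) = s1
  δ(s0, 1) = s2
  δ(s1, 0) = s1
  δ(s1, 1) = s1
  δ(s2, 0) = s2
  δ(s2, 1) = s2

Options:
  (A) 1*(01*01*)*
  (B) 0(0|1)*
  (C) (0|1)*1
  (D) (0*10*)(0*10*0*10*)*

Check each option against the DFA on short strings; one disagreement eliminates an option:
  (A) 1*(01*01*)*: on ε the DFA stays in s0 and rejects (s0 ∉ Accept), but the regex matches it → eliminate
  (B) 0(0|1)*: agrees with the DFA on every string of length ≤ 6
  (C) (0|1)*1: on '0' the DFA goes s0 → s1 and accepts (s1 ∈ Accept), but the regex does not match it → eliminate
  (D) (0*10*)(0*10*0*10*)*: on '0' the DFA goes s0 → s1 and accepts (s1 ∈ Accept), but the regex does not match it → eliminate
Only (B) is consistent with the DFA.
(B) 0(0|1)*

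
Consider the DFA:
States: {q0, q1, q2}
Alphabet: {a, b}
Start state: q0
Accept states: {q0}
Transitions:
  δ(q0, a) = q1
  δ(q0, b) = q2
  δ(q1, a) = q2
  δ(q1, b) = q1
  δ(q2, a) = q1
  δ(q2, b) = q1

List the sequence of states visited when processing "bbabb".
read 'b': q0 → q2
  read 'b': q2 → q1
  read 'a': q1 → q2
  read 'b': q2 → q1
  read 'b': q1 → q1
q0 -> q2 -> q1 -> q2 -> q1 -> q1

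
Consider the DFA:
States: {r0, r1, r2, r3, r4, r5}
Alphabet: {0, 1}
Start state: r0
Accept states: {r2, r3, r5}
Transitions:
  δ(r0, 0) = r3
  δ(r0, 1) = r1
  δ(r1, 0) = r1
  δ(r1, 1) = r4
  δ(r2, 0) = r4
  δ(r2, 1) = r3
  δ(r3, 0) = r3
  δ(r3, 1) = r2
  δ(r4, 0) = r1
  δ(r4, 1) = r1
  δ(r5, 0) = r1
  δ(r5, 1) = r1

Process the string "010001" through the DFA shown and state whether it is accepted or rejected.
Processing string "010001":
  r0 --0--> r3
  r3 --1--> r2
  r2 --0--> r4
  r4 --0--> r1
  r1 --0--> r1
  r1 --1--> r4
Final state: r4
Accept states: {r2, r3, r5}
No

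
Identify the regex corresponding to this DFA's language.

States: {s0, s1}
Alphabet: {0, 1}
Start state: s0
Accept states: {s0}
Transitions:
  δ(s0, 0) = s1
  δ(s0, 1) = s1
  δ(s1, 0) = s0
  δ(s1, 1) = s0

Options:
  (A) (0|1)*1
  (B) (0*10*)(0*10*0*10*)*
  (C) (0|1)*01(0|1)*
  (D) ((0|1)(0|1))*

Check each option against the DFA on short strings; one disagreement eliminates an option:
  (A) (0|1)*1: on ε the DFA stays in s0 and accepts (s0 ∈ Accept), but the regex does not match it → eliminate
  (B) (0*10*)(0*10*0*10*)*: on ε the DFA stays in s0 and accepts (s0 ∈ Accept), but the regex does not match it → eliminate
  (C) (0|1)*01(0|1)*: on ε the DFA stays in s0 and accepts (s0 ∈ Accept), but the regex does not match it → eliminate
  (D) ((0|1)(0|1))*: agrees with the DFA on every string of length ≤ 6
Only (D) is consistent with the DFA.
(D) ((0|1)(0|1))*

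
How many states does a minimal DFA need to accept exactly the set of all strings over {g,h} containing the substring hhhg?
By Myhill–Nerode, count the distinguishable equivalence classes: 5 classes — one per longest suffix of the input that is a prefix of 'hhhg' (lengths 0 through 3), plus an absorbing 'already seen hhhg' class.
5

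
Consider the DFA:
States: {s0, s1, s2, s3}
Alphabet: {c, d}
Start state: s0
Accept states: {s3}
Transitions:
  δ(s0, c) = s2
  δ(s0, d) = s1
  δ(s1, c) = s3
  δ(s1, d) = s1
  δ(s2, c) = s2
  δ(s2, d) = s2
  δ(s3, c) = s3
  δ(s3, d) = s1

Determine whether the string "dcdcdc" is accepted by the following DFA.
Processing string "dcdcdc":
  s0 --d--> s1
  s1 --c--> s3
  s3 --d--> s1
  s1 --c--> s3
  s3 --d--> s1
  s1 --c--> s3
Final state: s3
Accept states: {s3}
Yes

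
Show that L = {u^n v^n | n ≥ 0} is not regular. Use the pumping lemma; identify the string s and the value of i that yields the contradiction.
Assume L is regular with pumping length p. Idea: pumping the u-block changes the count balance.
Choose s = u^p v^p (length 2p ≥ p). By the pumping lemma, s = xyz with |xy| ≤ p, |y| > 0. So y = u^k for some k > 0 (since xy is entirely within the u's). Pumping gives xy²z = u^(p+k) v^p, which is not in L since p+k ≠ p.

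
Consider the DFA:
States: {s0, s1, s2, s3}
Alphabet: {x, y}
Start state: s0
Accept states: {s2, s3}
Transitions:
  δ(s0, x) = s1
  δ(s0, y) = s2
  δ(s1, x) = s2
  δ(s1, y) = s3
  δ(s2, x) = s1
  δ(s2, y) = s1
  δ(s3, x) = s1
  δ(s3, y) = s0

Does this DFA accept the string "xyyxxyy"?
Processing string "xyyxxyy":
  s0 --x--> s1
  s1 --y--> s3
  s3 --y--> s0
  s0 --x--> s1
  s1 --x--> s2
  s2 --y--> s1
  s1 --y--> s3
Final state: s3
Accept states: {s2, s3}
Yes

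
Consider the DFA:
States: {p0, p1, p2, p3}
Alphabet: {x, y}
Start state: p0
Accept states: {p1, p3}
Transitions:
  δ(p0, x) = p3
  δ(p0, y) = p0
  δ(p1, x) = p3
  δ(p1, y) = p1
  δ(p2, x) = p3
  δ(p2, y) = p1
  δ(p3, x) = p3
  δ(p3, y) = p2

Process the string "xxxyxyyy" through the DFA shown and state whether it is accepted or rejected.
Processing string "xxxyxyyy":
  p0 --x--> p3
  p3 --x--> p3
  p3 --x--> p3
  p3 --y--> p2
  p2 --x--> p3
  p3 --y--> p2
  p2 --y--> p1
  p1 --y--> p1
Final state: p1
Accept states: {p1, p3}
Yes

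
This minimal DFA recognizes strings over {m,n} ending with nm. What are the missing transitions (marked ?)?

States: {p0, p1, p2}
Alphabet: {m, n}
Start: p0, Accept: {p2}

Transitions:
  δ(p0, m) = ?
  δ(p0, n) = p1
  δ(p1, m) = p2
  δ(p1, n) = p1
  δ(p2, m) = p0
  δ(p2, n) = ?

From the language and accept set, identify what each state tracks — p0: no suffix match; p1: one trailing n; p2: suffix is nm.
Each missing δ(q, a) is the state matching the new tracked value after reading a.
δ(p0, m) = p0; δ(p2, n) = p1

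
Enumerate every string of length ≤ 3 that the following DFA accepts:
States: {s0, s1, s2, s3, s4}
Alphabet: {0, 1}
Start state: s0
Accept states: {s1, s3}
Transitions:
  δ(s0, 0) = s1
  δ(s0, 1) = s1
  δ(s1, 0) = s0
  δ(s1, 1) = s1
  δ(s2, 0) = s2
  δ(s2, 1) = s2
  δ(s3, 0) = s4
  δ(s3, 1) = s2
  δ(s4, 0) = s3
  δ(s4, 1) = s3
0, 1, 01, 11, 000, 001, 011, 100, 101, 111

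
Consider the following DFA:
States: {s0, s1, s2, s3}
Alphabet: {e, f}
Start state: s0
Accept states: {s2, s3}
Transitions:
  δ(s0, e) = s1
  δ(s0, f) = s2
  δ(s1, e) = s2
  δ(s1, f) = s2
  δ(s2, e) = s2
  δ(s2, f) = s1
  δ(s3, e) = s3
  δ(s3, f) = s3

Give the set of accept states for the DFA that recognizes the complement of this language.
Complement accept states = All states \ Original accept states
= {s0, s1, s2, s3} \ {s2, s3}
{s0, s1}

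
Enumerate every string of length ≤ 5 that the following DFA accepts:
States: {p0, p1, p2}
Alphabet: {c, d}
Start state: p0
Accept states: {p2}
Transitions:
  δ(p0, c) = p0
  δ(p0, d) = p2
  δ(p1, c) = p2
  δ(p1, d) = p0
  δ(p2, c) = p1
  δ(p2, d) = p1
d, cd, ccd, dcc, ddc, cccd, cdcc, cddc, dcdd, dddd, ccccd, ccdcc, ccddc, cdcdd, cdddd, dcccc, dccdc, dcdcd, ddccc, ddcdc, dddcd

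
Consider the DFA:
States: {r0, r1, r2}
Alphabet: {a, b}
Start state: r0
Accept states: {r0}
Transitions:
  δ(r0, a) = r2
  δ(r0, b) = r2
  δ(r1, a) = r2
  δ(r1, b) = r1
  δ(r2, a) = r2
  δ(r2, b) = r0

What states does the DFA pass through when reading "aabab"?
read 'a': r0 → r2
  read 'a': r2 → r2
  read 'b': r2 → r0
  read 'a': r0 → r2
  read 'b': r2 → r0
r0 -> r2 -> r2 -> r0 -> r2 -> r0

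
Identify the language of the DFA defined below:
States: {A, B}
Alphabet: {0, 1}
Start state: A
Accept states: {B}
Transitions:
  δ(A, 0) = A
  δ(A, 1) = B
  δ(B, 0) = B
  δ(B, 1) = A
Testing a few strings:
  '0' → reject
  '001' → accept
  '00' → reject
  '11' → reject
State roles: A=even number of 1's so far; B=odd number of 1's so far
All binary strings with an odd number of 1's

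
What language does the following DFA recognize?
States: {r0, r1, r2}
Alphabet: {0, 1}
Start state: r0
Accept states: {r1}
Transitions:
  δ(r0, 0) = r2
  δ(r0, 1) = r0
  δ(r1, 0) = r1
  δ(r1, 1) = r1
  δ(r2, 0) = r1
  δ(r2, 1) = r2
Testing a few strings:
  '00' → accept
  '010' → accept
  '01' → reject
  '11' → reject
State roles: r0=zero 0's seen; r1=≥ two 0's seen; r2=one 0 seen
All binary strings containing at least two 0's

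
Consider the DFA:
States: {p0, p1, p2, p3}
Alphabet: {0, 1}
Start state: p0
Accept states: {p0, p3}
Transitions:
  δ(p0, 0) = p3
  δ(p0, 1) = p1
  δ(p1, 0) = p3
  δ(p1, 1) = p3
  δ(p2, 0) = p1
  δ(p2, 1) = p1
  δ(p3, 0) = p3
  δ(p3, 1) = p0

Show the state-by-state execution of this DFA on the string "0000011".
read '0': p0 → p3
  read '0': p3 → p3
  read '0': p3 → p3
  read '0': p3 → p3
  read '0': p3 → p3
  read '1': p3 → p0
  read '1': p0 → p1
p0 -> p3 -> p3 -> p3 -> p3 -> p3 -> p0 -> p1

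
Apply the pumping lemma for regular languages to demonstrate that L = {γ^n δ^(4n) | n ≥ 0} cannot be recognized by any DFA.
Assume L is regular with pumping length p. Idea: pumping the γ-block breaks the 1:4 ratio.
Choose s = γ^p δ^(4p) (length 5p ≥ p). By the pumping lemma, s = xyz with |xy| ≤ p, |y| > 0, so y = γ^k with k ≥ 1. Then xy²z = γ^(p+k) δ^(4p). For this to be in L we would need 4p = 4(p+k), i.e. 4k = 0, contradicting k ≥ 1. So xy²z ∉ L.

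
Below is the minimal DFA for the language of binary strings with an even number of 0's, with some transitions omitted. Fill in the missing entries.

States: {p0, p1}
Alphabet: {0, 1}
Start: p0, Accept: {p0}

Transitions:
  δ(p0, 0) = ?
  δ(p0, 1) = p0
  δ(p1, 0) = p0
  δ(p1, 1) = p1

From the language and accept set, identify what each state tracks — p0: even number of 0's so far; p1: odd number of 0's so far.
Each missing δ(q, a) is the state matching the new tracked value after reading a.
δ(p0, 0) = p1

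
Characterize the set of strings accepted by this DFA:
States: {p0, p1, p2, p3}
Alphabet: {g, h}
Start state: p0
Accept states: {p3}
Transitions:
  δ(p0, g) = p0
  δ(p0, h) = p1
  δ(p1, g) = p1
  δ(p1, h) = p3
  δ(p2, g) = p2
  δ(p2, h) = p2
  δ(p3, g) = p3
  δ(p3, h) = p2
Testing a few strings:
  'hghh' → reject
  'g' → reject
  'gh' → reject
  'hh' → accept
State roles: p0=zero h's; p1=one h; p2=≥ three h's (dead); p3=two h's
All strings over {g,h} containing exactly two h's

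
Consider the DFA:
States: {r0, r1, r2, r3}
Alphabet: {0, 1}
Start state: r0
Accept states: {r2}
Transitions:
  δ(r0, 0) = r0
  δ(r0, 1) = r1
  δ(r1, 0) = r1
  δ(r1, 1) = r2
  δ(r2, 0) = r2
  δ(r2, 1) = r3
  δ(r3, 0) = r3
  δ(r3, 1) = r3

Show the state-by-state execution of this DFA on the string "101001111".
read '1': r0 → r1
  read '0': r1 → r1
  read '1': r1 → r2
  read '0': r2 → r2
  read '0': r2 → r2
  read '1': r2 → r3
  read '1': r3 → r3
  read '1': r3 → r3
  read '1': r3 → r3
r0 -> r1 -> r1 -> r2 -> r2 -> r2 -> r3 -> r3 -> r3 -> r3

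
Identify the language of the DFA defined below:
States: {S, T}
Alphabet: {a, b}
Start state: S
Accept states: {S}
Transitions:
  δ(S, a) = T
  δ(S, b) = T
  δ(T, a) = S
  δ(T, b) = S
Testing a few strings:
  'b' → reject
  'bb' → accept
  'bab' → reject
  'bba' → reject
State roles: S=even length so far; T=odd length so far
All strings over {a,b} of even length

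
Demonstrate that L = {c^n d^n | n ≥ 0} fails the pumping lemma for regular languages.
Assume L is regular with pumping length p. Idea: pumping the c-block changes the count balance.
Choose s = c^p d^p (length 2p ≥ p). By the pumping lemma, s = xyz with |xy| ≤ p, |y| > 0. So y = c^k for some k > 0 (since xy is entirely within the c's). Pumping gives xy²z = c^(p+k) d^p, which is not in L since p+k ≠ p.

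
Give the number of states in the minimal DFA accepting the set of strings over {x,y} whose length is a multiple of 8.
By Myhill–Nerode, count the distinguishable equivalence classes: 8 classes — one per residue of the length mod 8; class i is distinguished from class j by any string of length (8 − i) mod 8.
8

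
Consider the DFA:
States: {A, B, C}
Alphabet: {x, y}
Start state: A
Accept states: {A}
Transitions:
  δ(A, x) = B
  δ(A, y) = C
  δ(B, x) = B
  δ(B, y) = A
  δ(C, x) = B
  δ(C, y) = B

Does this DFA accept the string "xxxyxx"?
Processing string "xxxyxx":
  A --x--> B
  B --x--> B
  B --x--> B
  B --y--> A
  A --x--> B
  B --x--> B
Final state: B
Accept states: {A}
No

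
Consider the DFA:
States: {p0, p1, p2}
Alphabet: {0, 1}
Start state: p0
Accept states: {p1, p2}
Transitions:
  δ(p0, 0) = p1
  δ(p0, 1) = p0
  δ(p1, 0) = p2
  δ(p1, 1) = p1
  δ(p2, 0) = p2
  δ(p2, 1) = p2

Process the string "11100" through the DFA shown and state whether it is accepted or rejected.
Processing string "11100":
  p0 --1--> p0
  p0 --1--> p0
  p0 --1--> p0
  p0 --0--> p1
  p1 --0--> p2
Final state: p2
Accept states: {p1, p2}
Yes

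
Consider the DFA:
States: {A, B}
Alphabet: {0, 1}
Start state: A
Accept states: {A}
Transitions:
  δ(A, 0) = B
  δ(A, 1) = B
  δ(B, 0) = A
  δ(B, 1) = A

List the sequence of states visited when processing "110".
read '1': A → B
  read '1': B → A
  read '0': A → B
A -> B -> A -> B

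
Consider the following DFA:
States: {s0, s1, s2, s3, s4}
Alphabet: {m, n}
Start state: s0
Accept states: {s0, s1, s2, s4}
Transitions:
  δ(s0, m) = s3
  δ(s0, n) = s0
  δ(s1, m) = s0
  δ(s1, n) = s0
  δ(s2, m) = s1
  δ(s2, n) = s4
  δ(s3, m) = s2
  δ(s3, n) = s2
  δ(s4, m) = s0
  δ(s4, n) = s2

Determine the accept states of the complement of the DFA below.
Complement accept states = All states \ Original accept states
= {s0, s1, s2, s3, s4} \ {s0, s1, s2, s4}
{s3}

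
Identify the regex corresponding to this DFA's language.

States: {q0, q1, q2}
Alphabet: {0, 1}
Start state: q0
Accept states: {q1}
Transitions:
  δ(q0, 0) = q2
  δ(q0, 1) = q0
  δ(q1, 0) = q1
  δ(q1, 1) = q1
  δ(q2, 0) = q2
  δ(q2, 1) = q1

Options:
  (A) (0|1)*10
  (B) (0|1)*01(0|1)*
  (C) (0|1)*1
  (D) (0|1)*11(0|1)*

Check each option against the DFA on short strings; one disagreement eliminates an option:
  (A) (0|1)*10: on '01' the DFA goes q0 → q2 → q1 and accepts (q1 ∈ Accept), but the regex does not match it → eliminate
  (B) (0|1)*01(0|1)*: agrees with the DFA on every string of length ≤ 6
  (C) (0|1)*1: on '1' the DFA goes q0 → q0 and rejects (q0 ∉ Accept), but the regex matches it → eliminate
  (D) (0|1)*11(0|1)*: on '01' the DFA goes q0 → q2 → q1 and accepts (q1 ∈ Accept), but the regex does not match it → eliminate
Only (B) is consistent with the DFA.
(B) (0|1)*01(0|1)*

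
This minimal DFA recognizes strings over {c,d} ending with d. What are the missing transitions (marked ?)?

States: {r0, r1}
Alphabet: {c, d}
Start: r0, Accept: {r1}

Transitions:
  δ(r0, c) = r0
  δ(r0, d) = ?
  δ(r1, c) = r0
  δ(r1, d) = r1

From the language and accept set, identify what each state tracks — r0: last symbol not d; r1: last symbol is d.
Each missing δ(q, a) is the state matching the new tracked value after reading a.
δ(r0, d) = r1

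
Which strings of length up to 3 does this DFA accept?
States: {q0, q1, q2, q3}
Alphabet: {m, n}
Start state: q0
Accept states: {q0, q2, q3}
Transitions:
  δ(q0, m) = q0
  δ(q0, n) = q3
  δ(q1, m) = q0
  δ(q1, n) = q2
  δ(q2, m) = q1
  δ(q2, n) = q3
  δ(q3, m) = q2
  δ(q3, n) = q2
ε, m, n, mm, mn, nm, nn, mmm, mmn, mnm, mnn, nmn, nnn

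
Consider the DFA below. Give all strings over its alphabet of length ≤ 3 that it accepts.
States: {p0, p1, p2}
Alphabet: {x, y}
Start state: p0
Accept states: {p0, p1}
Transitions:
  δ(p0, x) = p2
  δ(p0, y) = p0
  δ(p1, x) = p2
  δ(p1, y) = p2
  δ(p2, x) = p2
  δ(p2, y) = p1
ε, y, xy, yy, xxy, yxy, yyy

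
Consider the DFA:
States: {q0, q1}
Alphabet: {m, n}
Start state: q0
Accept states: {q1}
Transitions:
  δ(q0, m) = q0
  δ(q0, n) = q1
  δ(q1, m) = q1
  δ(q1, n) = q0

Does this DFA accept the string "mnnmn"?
Processing string "mnnmn":
  q0 --m--> q0
  q0 --n--> q1
  q1 --n--> q0
  q0 --m--> q0
  q0 --n--> q1
Final state: q1
Accept states: {q1}
Yes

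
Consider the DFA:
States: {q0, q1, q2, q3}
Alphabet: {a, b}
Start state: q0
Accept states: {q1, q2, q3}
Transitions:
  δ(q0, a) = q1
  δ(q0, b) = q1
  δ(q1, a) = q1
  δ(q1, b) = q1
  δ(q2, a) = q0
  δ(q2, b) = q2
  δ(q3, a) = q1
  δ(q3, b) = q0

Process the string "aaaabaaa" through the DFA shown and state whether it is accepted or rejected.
Processing string "aaaabaaa":
  q0 --a--> q1
  q1 --a--> q1
  q1 --a--> q1
  q1 --a--> q1
  q1 --b--> q1
  q1 --a--> q1
  q1 --a--> q1
  q1 --a--> q1
Final state: q1
Accept states: {q1, q2, q3}
Yes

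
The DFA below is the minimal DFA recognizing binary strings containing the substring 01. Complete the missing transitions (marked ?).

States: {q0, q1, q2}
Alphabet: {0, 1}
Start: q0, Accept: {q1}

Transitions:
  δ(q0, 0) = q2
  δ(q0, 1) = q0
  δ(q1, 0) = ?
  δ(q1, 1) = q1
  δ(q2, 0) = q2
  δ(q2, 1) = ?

From the language and accept set, identify what each state tracks — q0: no 0 seen yet; q1: substring 01 seen; q2: seen a 0, waiting for 1.
Each missing δ(q, a) is the state matching the new tracked value after reading a.
δ(q1, 0) = q1; δ(q2, 1) = q1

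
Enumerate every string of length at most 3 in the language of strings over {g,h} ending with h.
h, gh, hh, ggh, ghh, hgh, hhh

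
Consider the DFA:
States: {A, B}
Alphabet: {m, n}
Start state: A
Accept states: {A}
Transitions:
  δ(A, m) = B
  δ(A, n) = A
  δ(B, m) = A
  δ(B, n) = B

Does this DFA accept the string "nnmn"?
Processing string "nnmn":
  A --n--> A
  A --n--> A
  A --m--> B
  B --n--> B
Final state: B
Accept states: {A}
No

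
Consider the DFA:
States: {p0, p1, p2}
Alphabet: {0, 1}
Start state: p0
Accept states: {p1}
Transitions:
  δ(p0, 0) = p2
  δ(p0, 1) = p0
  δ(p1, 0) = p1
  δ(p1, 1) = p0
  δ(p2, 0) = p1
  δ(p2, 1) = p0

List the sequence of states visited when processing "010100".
read '0': p0 → p2
  read '1': p2 → p0
  read '0': p0 → p2
  read '1': p2 → p0
  read '0': p0 → p2
  read '0': p2 → p1
p0 -> p2 -> p0 -> p2 -> p0 -> p2 -> p1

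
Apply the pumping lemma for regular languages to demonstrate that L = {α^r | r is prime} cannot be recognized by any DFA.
Assume L is regular with pumping length p. Idea: pumping by a suitable count produces a composite length.
Let q be a prime with q ≥ p and choose s = α^q ∈ L. By the pumping lemma, s = xyz with |xy| ≤ p, |y| = k ≥ 1. Take i = q+1: |xy^(q+1)z| = q + q·k = q(1+k). Since q ≥ 2 and 1+k ≥ 2, q(1+k) is composite, so xy^(q+1)z ∉ L.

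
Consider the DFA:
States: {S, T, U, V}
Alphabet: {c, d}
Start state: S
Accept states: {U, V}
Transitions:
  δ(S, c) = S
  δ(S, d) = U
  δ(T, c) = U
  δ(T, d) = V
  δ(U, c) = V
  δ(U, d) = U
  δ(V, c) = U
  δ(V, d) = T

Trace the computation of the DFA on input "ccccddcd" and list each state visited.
read 'c': S → S
  read 'c': S → S
  read 'c': S → S
  read 'c': S → S
  read 'd': S → U
  read 'd': U → U
  read 'c': U → V
  read 'd': V → T
S -> S -> S -> S -> S -> U -> U -> V -> T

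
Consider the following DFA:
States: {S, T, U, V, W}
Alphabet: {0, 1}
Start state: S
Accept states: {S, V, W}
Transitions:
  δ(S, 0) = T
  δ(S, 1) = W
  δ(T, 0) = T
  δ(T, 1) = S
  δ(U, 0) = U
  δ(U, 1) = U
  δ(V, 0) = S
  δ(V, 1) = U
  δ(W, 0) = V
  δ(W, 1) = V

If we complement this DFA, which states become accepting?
Complement accept states = All states \ Original accept states
= {S, T, U, V, W} \ {S, V, W}
{T, U}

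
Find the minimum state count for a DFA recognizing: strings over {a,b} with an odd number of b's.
By Myhill–Nerode, count the distinguishable equivalence classes: two classes — parity of the count of b's.
2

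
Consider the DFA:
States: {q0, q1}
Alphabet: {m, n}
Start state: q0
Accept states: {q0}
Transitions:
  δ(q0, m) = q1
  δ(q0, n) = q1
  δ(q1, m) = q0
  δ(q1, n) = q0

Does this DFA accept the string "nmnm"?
Processing string "nmnm":
  q0 --n--> q1
  q1 --m--> q0
  q0 --n--> q1
  q1 --m--> q0
Final state: q0
Accept states: {q0}
Yes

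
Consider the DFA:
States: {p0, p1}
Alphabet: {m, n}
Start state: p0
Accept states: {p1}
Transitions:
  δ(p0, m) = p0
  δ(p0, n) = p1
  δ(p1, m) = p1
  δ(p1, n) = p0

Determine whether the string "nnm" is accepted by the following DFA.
Processing string "nnm":
  p0 --n--> p1
  p1 --n--> p0
  p0 --m--> p0
Final state: p0
Accept states: {p1}
No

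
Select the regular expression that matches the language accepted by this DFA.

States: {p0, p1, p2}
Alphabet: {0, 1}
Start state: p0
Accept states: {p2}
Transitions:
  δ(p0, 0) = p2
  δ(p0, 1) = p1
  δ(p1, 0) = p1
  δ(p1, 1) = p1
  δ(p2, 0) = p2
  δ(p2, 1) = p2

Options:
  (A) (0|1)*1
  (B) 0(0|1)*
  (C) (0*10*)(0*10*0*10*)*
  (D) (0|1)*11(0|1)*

Check each option against the DFA on short strings; one disagreement eliminates an option:
  (A) (0|1)*1: on '0' the DFA goes p0 → p2 and accepts (p2 ∈ Accept), but the regex does not match it → eliminate
  (B) 0(0|1)*: agrees with the DFA on every string of length ≤ 6
  (C) (0*10*)(0*10*0*10*)*: on '0' the DFA goes p0 → p2 and accepts (p2 ∈ Accept), but the regex does not match it → eliminate
  (D) (0|1)*11(0|1)*: on '0' the DFA goes p0 → p2 and accepts (p2 ∈ Accept), but the regex does not match it → eliminate
Only (B) is consistent with the DFA.
(B) 0(0|1)*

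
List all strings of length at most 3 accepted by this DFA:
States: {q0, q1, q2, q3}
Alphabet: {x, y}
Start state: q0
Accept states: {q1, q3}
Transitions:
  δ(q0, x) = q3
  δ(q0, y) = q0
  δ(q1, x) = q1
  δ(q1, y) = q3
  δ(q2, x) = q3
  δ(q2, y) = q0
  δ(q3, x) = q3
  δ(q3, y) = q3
x, xx, xy, yx, xxx, xxy, xyx, xyy, yxx, yxy, yyx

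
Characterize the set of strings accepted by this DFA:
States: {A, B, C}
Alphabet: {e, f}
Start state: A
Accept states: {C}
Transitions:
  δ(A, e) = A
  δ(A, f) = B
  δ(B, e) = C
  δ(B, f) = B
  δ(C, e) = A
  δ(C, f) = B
Testing a few strings:
  'ffef' → reject
  'f' → reject
  'e' → reject
  'eeff' → reject
State roles: A=no suffix match; B=one trailing f; C=suffix is fe
All strings over {e,f} ending with fe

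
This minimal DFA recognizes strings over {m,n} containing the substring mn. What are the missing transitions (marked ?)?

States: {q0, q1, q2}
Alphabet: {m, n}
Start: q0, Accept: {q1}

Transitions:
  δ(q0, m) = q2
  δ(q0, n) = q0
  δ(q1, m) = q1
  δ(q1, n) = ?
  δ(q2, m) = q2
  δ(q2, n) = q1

From the language and accept set, identify what each state tracks — q0: no m seen yet; q1: substring mn seen; q2: seen a m, waiting for n.
Each missing δ(q, a) is the state matching the new tracked value after reading a.
δ(q1, n) = q1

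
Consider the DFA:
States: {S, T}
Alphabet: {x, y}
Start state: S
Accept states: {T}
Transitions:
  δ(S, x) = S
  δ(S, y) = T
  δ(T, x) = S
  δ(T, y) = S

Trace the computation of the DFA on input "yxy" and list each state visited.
read 'y': S → T
  read 'x': T → S
  read 'y': S → T
S -> T -> S -> T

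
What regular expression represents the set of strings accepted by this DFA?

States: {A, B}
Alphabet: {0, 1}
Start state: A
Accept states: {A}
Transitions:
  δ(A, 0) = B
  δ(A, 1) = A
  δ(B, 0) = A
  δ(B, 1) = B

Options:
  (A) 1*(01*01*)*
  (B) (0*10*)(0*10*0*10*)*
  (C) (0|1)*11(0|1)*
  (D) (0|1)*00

Check each option against the DFA on short strings; one disagreement eliminates an option:
  (A) 1*(01*01*)*: agrees with the DFA on every string of length ≤ 6
  (B) (0*10*)(0*10*0*10*)*: on ε the DFA stays in A and accepts (A ∈ Accept), but the regex does not match it → eliminate
  (C) (0|1)*11(0|1)*: on ε the DFA stays in A and accepts (A ∈ Accept), but the regex does not match it → eliminate
  (D) (0|1)*00: on ε the DFA stays in A and accepts (A ∈ Accept), but the regex does not match it → eliminate
Only (A) is consistent with the DFA.
(A) 1*(01*01*)*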